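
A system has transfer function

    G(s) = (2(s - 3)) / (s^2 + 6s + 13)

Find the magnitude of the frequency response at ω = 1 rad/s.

Substitute s = j1: numerator = -6 + j2, denominator = 12 + j6.
|G(j1)| = |-6 + j2| / |12 + j6| = 6.3246 / 13.416 ≈ 0.4714.

|G(j1)| ≈ 0.4714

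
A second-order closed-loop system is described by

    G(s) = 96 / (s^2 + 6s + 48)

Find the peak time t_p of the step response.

t_p ≈ 0.5031 s

Comparing s^2 + 6s + 48 to s^2 + 2ζωₙs + ωₙ²: ωₙ = √48 ≈ 6.928 rad/s and ζ = 6/(2·√48) ≈ 0.4330.
ζωₙ = 6/2 = 3, so ω_d = ωₙ√(1−ζ²) = √(ωₙ² − (ζωₙ)²) = √(48 − 3²) = √39 ≈ 6.245 rad/s.
t_p = π/ω_d = π/6.245 ≈ 0.5031 s.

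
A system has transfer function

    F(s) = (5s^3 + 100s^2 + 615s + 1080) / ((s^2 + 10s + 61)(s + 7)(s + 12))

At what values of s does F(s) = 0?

s = -8, -3, -9

Set the numerator to zero: 5s^3 + 100s^2 + 615s + 1080 = 0, i.e. 5·(s^3 + 20s^2 + 123s + 216) = 0.
Factoring: (s + 8)(s + 3)(s + 9) = 0.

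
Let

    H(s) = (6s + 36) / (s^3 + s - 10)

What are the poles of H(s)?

The poles are the roots of the denominator s^3 + s - 10 = 0.
Trying s = 2: the polynomial evaluates to 0, so (s - 2) is a factor.
Dividing out leaves s^2 + 2s + 5 = 0.
The quadratic formula then gives s = -1 ± 2j.

s = -1 + 2j, -1 - 2j, 2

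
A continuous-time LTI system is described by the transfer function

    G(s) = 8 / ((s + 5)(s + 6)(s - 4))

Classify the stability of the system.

The poles can be read from the denominator factors: s = -5, -6, 4.
Since the pole(s) at s = 4 lie in the right half-plane, the system is unstable.

unstable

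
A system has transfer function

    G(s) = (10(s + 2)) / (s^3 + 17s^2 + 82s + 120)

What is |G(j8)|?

Substitute s = j8: numerator = 20 + j80, denominator = -968 + j144.
|G(j8)| = |20 + j80| / |-968 + j144| = 82.462 / 978.65 ≈ 0.08426.

|G(j8)| ≈ 0.08426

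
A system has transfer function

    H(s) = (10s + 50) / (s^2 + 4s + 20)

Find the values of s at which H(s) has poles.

s = -2 + 4j, -2 - 4j

The poles are the roots of the denominator s^2 + 4s + 20 = 0.
Using the quadratic formula: s = (-4 ± √(-64))/2 = -2 ± 4j.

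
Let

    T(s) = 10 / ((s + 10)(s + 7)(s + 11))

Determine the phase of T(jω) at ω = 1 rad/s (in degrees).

At s = j1: numerator = 10, denominator = 742 + j256.
∠T = ∠num − ∠den = 0° − (19.035°) = -19.04°.

∠T(j1) ≈ -19.04°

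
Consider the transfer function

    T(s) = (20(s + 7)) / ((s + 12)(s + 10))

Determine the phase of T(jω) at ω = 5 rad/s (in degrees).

At s = j5: numerator = 140 + j100, denominator = 95 + j110.
∠T = ∠num − ∠den = 35.538° − (49.185°) = -13.65°.

∠T(j5) ≈ -13.65°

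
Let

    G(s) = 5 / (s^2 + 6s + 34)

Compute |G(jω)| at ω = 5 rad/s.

Substitute s = j5: numerator = 5, denominator = 9 + j30.
|G(j5)| = |5| / |9 + j30| = 5 / 31.321 ≈ 0.1596.

|G(j5)| ≈ 0.1596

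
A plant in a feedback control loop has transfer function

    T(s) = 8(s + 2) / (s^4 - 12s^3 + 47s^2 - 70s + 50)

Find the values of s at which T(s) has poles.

The poles are the roots of the denominator s^4 - 12s^3 + 47s^2 - 70s + 50 = 0.
Trying s = 5: the polynomial evaluates to 0, so (s - 5) is a factor.
Dividing out leaves s^3 - 7s^2 + 12s - 10 = 0.
This factors further as (s^2 - 2s + 2)(s - 5) = 0.

s = 1 ± j, 5, 5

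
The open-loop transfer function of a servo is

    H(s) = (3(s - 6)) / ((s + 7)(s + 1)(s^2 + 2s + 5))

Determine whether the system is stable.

stable

The poles can be read from the denominator factors: s = -7, -1, -1 + 2j, -1 - 2j.
Since all poles lie strictly in the left half-plane, the system is stable.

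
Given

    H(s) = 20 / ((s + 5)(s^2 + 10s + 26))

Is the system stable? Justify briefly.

stable

The poles can be read from the denominator factors: s = -5, -5 ± j.
Since all poles lie strictly in the left half-plane, the system is stable.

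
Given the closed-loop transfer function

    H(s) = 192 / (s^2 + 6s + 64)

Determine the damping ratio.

ζ = 0.375

Compare the denominator to the standard form s^2 + 2ζωₙs + ωₙ².
ωₙ² = 64, so ωₙ = 8 rad/s.
2ζωₙ = 6, so ζ = 6/(2·8) = 0.375.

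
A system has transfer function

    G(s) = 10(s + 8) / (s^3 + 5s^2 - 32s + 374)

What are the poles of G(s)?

s = 3 + 5j, 3 - 5j, -11

The poles are the roots of the denominator s^3 + 5s^2 - 32s + 374 = 0.
Trying s = -11: the polynomial evaluates to 0, so (s + 11) is a factor.
Dividing out leaves s^2 - 6s + 34 = 0.
The quadratic formula then gives s = 3 ± 5j.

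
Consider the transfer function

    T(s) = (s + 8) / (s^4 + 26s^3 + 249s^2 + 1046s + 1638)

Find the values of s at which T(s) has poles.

The poles are the roots of the denominator s^4 + 26s^3 + 249s^2 + 1046s + 1638 = 0.
Trying s = -9: the polynomial evaluates to 0, so (s + 9) is a factor.
Dividing out leaves s^3 + 17s^2 + 96s + 182 = 0.
This factors further as (s^2 + 10s + 26)(s + 7) = 0.

s = -9, -5 ± j, -7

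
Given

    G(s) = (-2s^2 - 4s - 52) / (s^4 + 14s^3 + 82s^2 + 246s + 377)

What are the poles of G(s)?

The poles are the roots of the denominator s^4 + 14s^3 + 82s^2 + 246s + 377 = 0.
No real roots exist; factor into two real quadratics: (s^2 + 10s + 29)(s^2 + 4s + 13) = 0.
Each quadratic gives a conjugate pair via the quadratic formula.

s = -5 ± 2j, -2 ± 3j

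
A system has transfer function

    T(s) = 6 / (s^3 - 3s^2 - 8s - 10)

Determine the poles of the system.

The poles are the roots of the denominator s^3 - 3s^2 - 8s - 10 = 0.
Trying s = 5: the polynomial evaluates to 0, so (s - 5) is a factor.
Dividing out leaves s^2 + 2s + 2 = 0.
The quadratic formula then gives s = -1 ± 1j.

s = -1 ± j, 5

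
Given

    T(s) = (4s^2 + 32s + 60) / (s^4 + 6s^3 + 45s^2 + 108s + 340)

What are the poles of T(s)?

The poles are the roots of the denominator s^4 + 6s^3 + 45s^2 + 108s + 340 = 0.
No real roots exist; factor into two real quadratics: (s^2 + 2s + 17)(s^2 + 4s + 20) = 0.
Each quadratic gives a conjugate pair via the quadratic formula.

s = -1 ± 4j, -2 ± 4j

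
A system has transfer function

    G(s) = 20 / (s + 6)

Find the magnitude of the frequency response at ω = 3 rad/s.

|G(j3)| ≈ 2.981

Substitute s = j3: numerator = 20, denominator = 6 + j3.
|G(j3)| = |20| / |6 + j3| = 20 / 6.7082 ≈ 2.981.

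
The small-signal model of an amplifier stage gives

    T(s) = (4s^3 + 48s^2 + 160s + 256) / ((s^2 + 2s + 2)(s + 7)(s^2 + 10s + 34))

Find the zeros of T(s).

s = -8, -2 + 2j, -2 - 2j

Set the numerator to zero: 4s^3 + 48s^2 + 160s + 256 = 0, i.e. 4·(s^3 + 12s^2 + 40s + 64) = 0.
Factoring: (s + 8)(s^2 + 4s + 8) = 0.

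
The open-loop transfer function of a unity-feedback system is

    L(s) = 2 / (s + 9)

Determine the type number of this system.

Type 0

The denominator has no factor of s at the origin — no free integrator — so this is a Type 0 system.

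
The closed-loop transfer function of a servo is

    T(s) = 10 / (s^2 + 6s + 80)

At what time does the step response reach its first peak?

Comparing s^2 + 6s + 80 to s^2 + 2ζωₙs + ωₙ²: ωₙ = √80 ≈ 8.944 rad/s and ζ = 6/(2·√80) ≈ 0.3354.
ζωₙ = 6/2 = 3, so ω_d = ωₙ√(1−ζ²) = √(ωₙ² − (ζωₙ)²) = √(80 − 3²) = √71 ≈ 8.426 rad/s.
t_p = π/ω_d = π/8.426 ≈ 0.3728 s.

t_p ≈ 0.3728 s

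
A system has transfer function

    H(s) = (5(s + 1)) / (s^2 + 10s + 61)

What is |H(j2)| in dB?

Substitute s = j2: numerator = 5 + j10, denominator = 57 + j20.
|H(j2)| = |5 + j10| / |57 + j20| = 11.180 / 60.407 ≈ 0.1851.
In decibels: 20·log₁₀(0.1851) ≈ -14.7 dB.

|H(j2)|_dB ≈ -14.7 dB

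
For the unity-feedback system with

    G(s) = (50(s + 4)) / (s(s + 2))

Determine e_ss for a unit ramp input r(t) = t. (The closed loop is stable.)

G(s) has one pole at the origin.
This is a Type 1 system. Kv = lim_{s→0} s·G(s) = 200/2 = 100.
e_ss = 1/Kv = 1/(100) = 1/100 ≈ 0.01000.

e_ss = 0.01000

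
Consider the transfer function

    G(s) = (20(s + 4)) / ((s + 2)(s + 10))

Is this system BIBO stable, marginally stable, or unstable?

stable

The poles can be read from the denominator factors: s = -2, -10.
Since all poles lie strictly in the left half-plane, the system is stable.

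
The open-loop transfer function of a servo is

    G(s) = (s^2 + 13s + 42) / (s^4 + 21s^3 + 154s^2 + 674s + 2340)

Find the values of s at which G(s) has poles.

s = -1 + 5j, -1 - 5j, -9, -10

The poles are the roots of the denominator s^4 + 21s^3 + 154s^2 + 674s + 2340 = 0.
Trying s = -9: the polynomial evaluates to 0, so (s + 9) is a factor.
Dividing out leaves s^3 + 12s^2 + 46s + 260 = 0.
This factors further as (s^2 + 2s + 26)(s + 10) = 0.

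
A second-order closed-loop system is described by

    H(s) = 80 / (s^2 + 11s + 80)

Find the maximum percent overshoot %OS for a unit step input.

Comparing s^2 + 11s + 80 to s^2 + 2ζωₙs + ωₙ²: ωₙ = √80 ≈ 8.944 rad/s and ζ = 11/(2·√80) ≈ 0.6149.
%OS = 100·exp(−πζ/√(1−ζ²)) = 100·exp(−π·0.6149/√(1−0.6149²)) ≈ 8.63%.

%OS ≈ 8.63%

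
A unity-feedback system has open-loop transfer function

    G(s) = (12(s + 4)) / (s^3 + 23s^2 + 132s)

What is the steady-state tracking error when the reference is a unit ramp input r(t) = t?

e_ss = 2.750

G(s) has one pole at the origin.
This is a Type 1 system. Kv = lim_{s→0} s·G(s) = 48/132 = 4/11.
e_ss = 1/Kv = 1/(4/11) = 11/4 ≈ 2.750.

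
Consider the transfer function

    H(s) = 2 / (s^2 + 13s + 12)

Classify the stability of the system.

The denominator s^2 + 13s + 12 factors as (s + 1)(s + 12), giving poles at s = -1, -12.
Since all poles lie strictly in the left half-plane, the system is stable.

stable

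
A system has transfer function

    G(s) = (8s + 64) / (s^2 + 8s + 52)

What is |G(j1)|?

Substitute s = j1: numerator = 64 + j8, denominator = 51 + j8.
|G(j1)| = |64 + j8| / |51 + j8| = 64.498 / 51.624 ≈ 1.249.

|G(j1)| ≈ 1.249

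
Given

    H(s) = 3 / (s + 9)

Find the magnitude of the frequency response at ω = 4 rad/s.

Substitute s = j4: numerator = 3, denominator = 9 + j4.
|H(j4)| = |3| / |9 + j4| = 3 / 9.8489 ≈ 0.3046.

|H(j4)| ≈ 0.3046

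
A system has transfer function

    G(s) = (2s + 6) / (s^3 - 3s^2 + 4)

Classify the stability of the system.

The denominator s^3 - 3s^2 + 4 factors as (s - 2)^2(s + 1), giving poles at s = 2, -1, 2.
Since the pole(s) at s = 2, 2 lie in the right half-plane, the system is unstable.

unstable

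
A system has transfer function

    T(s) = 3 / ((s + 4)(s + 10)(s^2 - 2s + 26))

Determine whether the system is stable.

unstable

The poles can be read from the denominator factors: s = -4, -10, 1 ± 5j.
Since the pole(s) at s = 1 ± 5j lie in the right half-plane, the system is unstable.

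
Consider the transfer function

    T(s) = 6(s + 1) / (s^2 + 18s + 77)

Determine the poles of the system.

s = -11, -7

The poles are the roots of the denominator s^2 + 18s + 77 = 0.
Factoring: (s + 11)(s + 7) = 0, so s = -11 and s = -7.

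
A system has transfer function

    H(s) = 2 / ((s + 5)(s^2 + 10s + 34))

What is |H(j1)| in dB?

|H(j1)|_dB ≈ -38.9 dB

Substitute s = j1: numerator = 2, denominator = 155 + j83.
|H(j1)| = |2| / |155 + j83| = 2 / 175.82 ≈ 0.01138.
In decibels: 20·log₁₀(0.01138) ≈ -38.9 dB.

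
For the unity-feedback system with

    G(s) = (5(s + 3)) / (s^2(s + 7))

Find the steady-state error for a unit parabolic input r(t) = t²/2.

G(s) has 2 poles at the origin.
This is a Type 2 system. Ka = lim_{s→0} s^2·G(s) = 15/7.
e_ss = 1/Ka = 1/(15/7) = 7/15 ≈ 0.4667.

e_ss = 0.4667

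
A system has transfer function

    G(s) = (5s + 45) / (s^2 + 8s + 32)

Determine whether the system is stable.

The denominator s^2 + 8s + 32 factors as (s^2 + 8s + 32), giving poles at s = -4 ± 4j.
Since all poles lie strictly in the left half-plane, the system is stable.

stable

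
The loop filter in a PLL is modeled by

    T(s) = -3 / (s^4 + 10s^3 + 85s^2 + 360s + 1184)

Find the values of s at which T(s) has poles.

The poles are the roots of the denominator s^4 + 10s^3 + 85s^2 + 360s + 1184 = 0.
No real roots exist; factor into two real quadratics: (s^2 + 2s + 37)(s^2 + 8s + 32) = 0.
Each quadratic gives a conjugate pair via the quadratic formula.

s = -1 + 6j, -1 - 6j, -4 + 4j, -4 - 4j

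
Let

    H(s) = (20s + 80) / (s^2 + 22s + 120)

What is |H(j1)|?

|H(j1)| ≈ 0.6814

Substitute s = j1: numerator = 80 + j20, denominator = 119 + j22.
|H(j1)| = |80 + j20| / |119 + j22| = 82.462 / 121.02 ≈ 0.6814.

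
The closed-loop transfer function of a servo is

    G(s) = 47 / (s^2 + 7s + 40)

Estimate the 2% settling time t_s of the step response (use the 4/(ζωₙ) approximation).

t_s ≈ 1.143 s

Comparing s^2 + 7s + 40 to s^2 + 2ζωₙs + ωₙ²: ωₙ = √40 ≈ 6.325 rad/s and ζ = 7/(2·√40) ≈ 0.5534.
ζωₙ = 7/2 = 3.5, so t_s ≈ 4/(ζωₙ) = 4/3.5 ≈ 1.143 s.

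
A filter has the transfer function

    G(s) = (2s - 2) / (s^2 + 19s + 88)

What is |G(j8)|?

Substitute s = j8: numerator = -2 + j16, denominator = 24 + j152.
|G(j8)| = |-2 + j16| / |24 + j152| = 16.125 / 153.88 ≈ 0.1048.

|G(j8)| ≈ 0.1048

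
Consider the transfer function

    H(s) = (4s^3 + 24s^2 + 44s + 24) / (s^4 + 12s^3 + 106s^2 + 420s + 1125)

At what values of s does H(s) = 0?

s = -2, -3, -1

Set the numerator to zero: 4s^3 + 24s^2 + 44s + 24 = 0, i.e. 4·(s^3 + 6s^2 + 11s + 6) = 0.
Factoring: (s + 2)(s + 3)(s + 1) = 0.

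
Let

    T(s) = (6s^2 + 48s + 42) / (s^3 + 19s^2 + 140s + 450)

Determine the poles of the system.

s = -5 + 5j, -5 - 5j, -9

The poles are the roots of the denominator s^3 + 19s^2 + 140s + 450 = 0.
Trying s = -9: the polynomial evaluates to 0, so (s + 9) is a factor.
Dividing out leaves s^2 + 10s + 50 = 0.
The quadratic formula then gives s = -5 ± 5j.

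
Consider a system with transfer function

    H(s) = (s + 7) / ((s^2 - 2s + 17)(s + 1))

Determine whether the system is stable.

unstable

The poles can be read from the denominator factors: s = 1 ± 4j, -1.
Since the pole(s) at s = 1 ± 4j lie in the right half-plane, the system is unstable.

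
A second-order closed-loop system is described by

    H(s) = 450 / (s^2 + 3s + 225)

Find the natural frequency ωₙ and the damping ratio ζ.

ωₙ = 15 rad/s, ζ = 0.1

Compare the denominator to the standard form s^2 + 2ζωₙs + ωₙ².
ωₙ² = 225, so ωₙ = 15 rad/s.
2ζωₙ = 3, so ζ = 3/(2·15) = 0.1.
With ζ = 0.1 the response is underdamped.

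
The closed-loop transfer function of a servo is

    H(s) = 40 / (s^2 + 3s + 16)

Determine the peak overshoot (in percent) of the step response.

Comparing s^2 + 3s + 16 to s^2 + 2ζωₙs + ωₙ²: ωₙ = 4 rad/s and ζ = 3/(2·4) = 0.375.
%OS = 100·exp(−πζ/√(1−ζ²)) = 100·exp(−π·0.375/√(1−0.375²)) ≈ 28.1%.

%OS ≈ 28.1%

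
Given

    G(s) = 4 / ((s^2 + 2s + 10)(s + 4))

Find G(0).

G(0) = 1/10 ≈ 0.1000

At s = 0 each factor (s + a) contributes a and each (s^2 + bs + c) contributes c.
G(0) = 4·1 / ((10) · (4)) = 4/40 = 1/10.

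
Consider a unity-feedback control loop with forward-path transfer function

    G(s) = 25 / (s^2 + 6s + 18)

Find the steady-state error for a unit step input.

e_ss = 0.4186

G(s) has no poles at the origin.
This is a Type 0 system. Kp = lim_{s→0} G(s) = 25/18.
e_ss = 1/(1 + Kp) = 1/(1 + 25/18) = 18/43 ≈ 0.4186.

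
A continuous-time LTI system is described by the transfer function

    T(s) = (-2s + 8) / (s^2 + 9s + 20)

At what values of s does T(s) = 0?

s = 4

Set the numerator to zero: -2s + 8 = 0, i.e. -2·(s - 4) = 0.
So s = 4.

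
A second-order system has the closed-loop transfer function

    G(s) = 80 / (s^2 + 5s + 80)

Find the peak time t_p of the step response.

Comparing s^2 + 5s + 80 to s^2 + 2ζωₙs + ωₙ²: ωₙ = √80 ≈ 8.944 rad/s and ζ = 5/(2·√80) ≈ 0.2795.
ζωₙ = 5/2 = 2.5, so ω_d = ωₙ√(1−ζ²) = √(ωₙ² − (ζωₙ)²) = √(80 − 2.5²) = √73.75 ≈ 8.588 rad/s.
t_p = π/ω_d = π/8.588 ≈ 0.3658 s.

t_p ≈ 0.3658 s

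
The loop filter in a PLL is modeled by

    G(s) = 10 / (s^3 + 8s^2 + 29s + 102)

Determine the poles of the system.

The poles are the roots of the denominator s^3 + 8s^2 + 29s + 102 = 0.
Trying s = -6: the polynomial evaluates to 0, so (s + 6) is a factor.
Dividing out leaves s^2 + 2s + 17 = 0.
The quadratic formula then gives s = -1 ± 4j.

s = -1 ± 4j, -6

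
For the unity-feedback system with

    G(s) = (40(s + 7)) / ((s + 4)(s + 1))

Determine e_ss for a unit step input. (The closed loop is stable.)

e_ss = 0.01408

G(s) has no poles at the origin.
This is a Type 0 system. Kp = lim_{s→0} G(s) = 280/4 = 70.
e_ss = 1/(1 + Kp) = 1/(1 + 70) = 1/71 ≈ 0.01408.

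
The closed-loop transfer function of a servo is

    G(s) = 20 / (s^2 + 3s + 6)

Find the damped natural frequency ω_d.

Comparing s^2 + 3s + 6 to s^2 + 2ζωₙs + ωₙ²: ωₙ = √6 ≈ 2.449 rad/s and ζ = 3/(2·√6) ≈ 0.6124.
ζωₙ = 3/2 = 1.5, so ω_d = ωₙ√(1−ζ²) = √(ωₙ² − (ζωₙ)²) = √(6 − 1.5²) = √3.75 ≈ 1.936 rad/s.

ω_d ≈ 1.936 rad/s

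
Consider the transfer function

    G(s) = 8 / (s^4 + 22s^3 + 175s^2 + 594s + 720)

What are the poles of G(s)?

s = -6, -5, -3, -8

The poles are the roots of the denominator s^4 + 22s^3 + 175s^2 + 594s + 720 = 0.
Trying s = -6: the polynomial evaluates to 0, so (s + 6) is a factor.
Dividing out leaves s^3 + 16s^2 + 79s + 120 = 0.
This factors further as (s + 5)(s + 3)(s + 8) = 0.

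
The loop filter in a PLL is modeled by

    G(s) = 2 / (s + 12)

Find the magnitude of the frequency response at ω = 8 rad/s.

Substitute s = j8: numerator = 2, denominator = 12 + j8.
|G(j8)| = |2| / |12 + j8| = 2 / 14.422 ≈ 0.1387.

|G(j8)| ≈ 0.1387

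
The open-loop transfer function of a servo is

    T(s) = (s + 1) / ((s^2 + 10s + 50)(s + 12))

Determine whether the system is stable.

The poles can be read from the denominator factors: s = -5 ± 5j, -12.
Since all poles lie strictly in the left half-plane, the system is stable.

stable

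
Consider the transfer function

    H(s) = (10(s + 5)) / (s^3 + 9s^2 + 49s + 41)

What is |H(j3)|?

Substitute s = j3: numerator = 50 + j30, denominator = -40 + j120.
|H(j3)| = |50 + j30| / |-40 + j120| = 58.310 / 126.49 ≈ 0.4610.

|H(j3)| ≈ 0.4610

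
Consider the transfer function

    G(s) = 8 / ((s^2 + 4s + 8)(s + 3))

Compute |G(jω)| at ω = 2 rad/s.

Substitute s = j2: numerator = 8, denominator = -4 + j32.
|G(j2)| = |8| / |-4 + j32| = 8 / 32.249 ≈ 0.2481.

|G(j2)| ≈ 0.2481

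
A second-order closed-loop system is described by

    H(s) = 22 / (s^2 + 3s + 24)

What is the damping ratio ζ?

ζ ≈ 0.3062

Compare the denominator to the standard form s^2 + 2ζωₙs + ωₙ².
ωₙ² = 24, so ωₙ = √24 ≈ 4.899 rad/s.
2ζωₙ = 3, so ζ = 3/(2·√24) ≈ 0.3062.
With ζ = 0.3062 the response is underdamped.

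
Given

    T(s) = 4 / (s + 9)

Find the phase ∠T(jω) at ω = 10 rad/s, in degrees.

∠T(j10) ≈ -48.01°

At s = j10: numerator = 4, denominator = 9 + j10.
∠T = ∠num − ∠den = 0° − (48.013°) = -48.01°.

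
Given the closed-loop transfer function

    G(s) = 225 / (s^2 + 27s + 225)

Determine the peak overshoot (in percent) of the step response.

Comparing s^2 + 27s + 225 to s^2 + 2ζωₙs + ωₙ²: ωₙ = 15 rad/s and ζ = 27/(2·15) = 0.9.
%OS = 100·exp(−πζ/√(1−ζ²)) = 100·exp(−π·0.9/√(1−0.9²)) ≈ 0.152%.

%OS ≈ 0.152%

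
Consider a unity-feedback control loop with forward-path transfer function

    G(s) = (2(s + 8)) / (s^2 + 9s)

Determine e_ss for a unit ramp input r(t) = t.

G(s) has one pole at the origin.
This is a Type 1 system. Kv = lim_{s→0} s·G(s) = 16/9.
e_ss = 1/Kv = 1/(16/9) = 9/16 ≈ 0.5625.

e_ss = 0.5625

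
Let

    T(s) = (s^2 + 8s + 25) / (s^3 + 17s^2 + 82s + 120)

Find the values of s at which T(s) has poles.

The poles are the roots of the denominator s^3 + 17s^2 + 82s + 120 = 0.
Trying s = -10: the polynomial evaluates to 0, so (s + 10) is a factor.
Dividing out leaves s^2 + 7s + 12 = 0.
Factoring the quadratic: (s + 3)(s + 4) = 0.

s = -10, -3, -4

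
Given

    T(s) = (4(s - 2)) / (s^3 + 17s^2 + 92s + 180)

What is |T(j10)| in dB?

Substitute s = j10: numerator = -8 + j40, denominator = -1520 - j80.
|T(j10)| = |-8 + j40| / |-1520 - j80| = 40.792 / 1522.1 ≈ 0.02680.
In decibels: 20·log₁₀(0.02680) ≈ -31.4 dB.

|T(j10)|_dB ≈ -31.4 dB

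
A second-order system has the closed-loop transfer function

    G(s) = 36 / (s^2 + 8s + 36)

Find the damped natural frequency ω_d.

Comparing s^2 + 8s + 36 to s^2 + 2ζωₙs + ωₙ²: ωₙ = 6 rad/s and ζ = 8/(2·6) ≈ 0.6667.
ζωₙ = 8/2 = 4, so ω_d = ωₙ√(1−ζ²) = √(ωₙ² − (ζωₙ)²) = √(36 − 4²) = √20 ≈ 4.472 rad/s.

ω_d ≈ 4.472 rad/s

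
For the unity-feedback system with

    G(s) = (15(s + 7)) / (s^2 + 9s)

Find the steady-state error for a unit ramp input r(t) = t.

e_ss = 0.08571

G(s) has one pole at the origin.
This is a Type 1 system. Kv = lim_{s→0} s·G(s) = 105/9 = 35/3.
e_ss = 1/Kv = 1/(35/3) = 3/35 ≈ 0.08571.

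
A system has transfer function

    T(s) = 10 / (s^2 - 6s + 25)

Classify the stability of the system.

unstable

The denominator s^2 - 6s + 25 factors as (s^2 - 6s + 25), giving poles at s = 3 + 4j, 3 - 4j.
Since the pole(s) at s = 3 + 4j, 3 - 4j lie in the right half-plane, the system is unstable.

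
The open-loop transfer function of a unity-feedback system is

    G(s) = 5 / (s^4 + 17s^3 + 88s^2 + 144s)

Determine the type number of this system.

Factor s from the denominator: s^4 + 17s^3 + 88s^2 + 144s = s·(s^3 + 17s^2 + 88s + 144).
There is 1 pole at the origin, so the system is Type 1.

Type 1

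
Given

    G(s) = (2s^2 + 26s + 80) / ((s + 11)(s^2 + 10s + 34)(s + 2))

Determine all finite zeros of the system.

Set the numerator to zero: 2s^2 + 26s + 80 = 0, i.e. 2·(s^2 + 13s + 40) = 0.
Factoring: (s + 5)(s + 8) = 0.

s = -5, -8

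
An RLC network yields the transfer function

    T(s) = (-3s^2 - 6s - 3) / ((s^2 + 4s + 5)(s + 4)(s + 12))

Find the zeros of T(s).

Set the numerator to zero: -3s^2 - 6s - 3 = 0, i.e. -3·(s^2 + 2s + 1) = 0.
Factoring: (s + 1)^2 = 0.

s = -1, -1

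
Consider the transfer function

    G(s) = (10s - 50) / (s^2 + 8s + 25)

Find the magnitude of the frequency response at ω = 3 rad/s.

Substitute s = j3: numerator = -50 + j30, denominator = 16 + j24.
|G(j3)| = |-50 + j30| / |16 + j24| = 58.310 / 28.844 ≈ 2.022.

|G(j3)| ≈ 2.022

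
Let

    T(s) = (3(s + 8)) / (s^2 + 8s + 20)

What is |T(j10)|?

|T(j10)| ≈ 0.3396

Substitute s = j10: numerator = 24 + j30, denominator = -80 + j80.
|T(j10)| = |24 + j30| / |-80 + j80| = 38.419 / 113.14 ≈ 0.3396.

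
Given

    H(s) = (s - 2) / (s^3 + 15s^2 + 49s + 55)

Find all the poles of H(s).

The poles are the roots of the denominator s^3 + 15s^2 + 49s + 55 = 0.
Trying s = -11: the polynomial evaluates to 0, so (s + 11) is a factor.
Dividing out leaves s^2 + 4s + 5 = 0.
The quadratic formula then gives s = -2 ± 1j.

s = -2 + j, -2 - j, -11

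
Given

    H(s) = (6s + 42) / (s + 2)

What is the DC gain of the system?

H(0) = 21

Set s = 0: H(0) = (42) / (2) = 21.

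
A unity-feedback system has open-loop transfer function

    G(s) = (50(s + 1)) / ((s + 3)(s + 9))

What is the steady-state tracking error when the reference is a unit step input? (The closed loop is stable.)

e_ss = 0.3506

G(s) has no poles at the origin.
This is a Type 0 system. Kp = lim_{s→0} G(s) = 50/27.
e_ss = 1/(1 + Kp) = 1/(1 + 50/27) = 27/77 ≈ 0.3506.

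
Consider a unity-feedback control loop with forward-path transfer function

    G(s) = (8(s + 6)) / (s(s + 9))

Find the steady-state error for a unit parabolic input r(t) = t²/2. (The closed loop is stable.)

G(s) has one pole at the origin.
This is a Type 1 system; Ka = lim_{s→0} s^2·G(s) = 0, so the steady-state error for a parabola input is infinite.

e_ss = ∞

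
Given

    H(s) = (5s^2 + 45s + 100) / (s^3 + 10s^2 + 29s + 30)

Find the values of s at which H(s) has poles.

s = -2 ± j, -6

The poles are the roots of the denominator s^3 + 10s^2 + 29s + 30 = 0.
Trying s = -6: the polynomial evaluates to 0, so (s + 6) is a factor.
Dividing out leaves s^2 + 4s + 5 = 0.
The quadratic formula then gives s = -2 ± 1j.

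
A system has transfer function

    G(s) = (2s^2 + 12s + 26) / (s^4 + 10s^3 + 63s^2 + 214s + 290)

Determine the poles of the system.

s = -3 ± j, -2 ± 5j

The poles are the roots of the denominator s^4 + 10s^3 + 63s^2 + 214s + 290 = 0.
No real roots exist; factor into two real quadratics: (s^2 + 6s + 10)(s^2 + 4s + 29) = 0.
Each quadratic gives a conjugate pair via the quadratic formula.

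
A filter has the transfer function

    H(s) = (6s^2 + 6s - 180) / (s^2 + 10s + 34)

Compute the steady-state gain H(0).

Set s = 0: H(0) = (-180) / (34) = -90/17.

H(0) = -90/17 ≈ -5.294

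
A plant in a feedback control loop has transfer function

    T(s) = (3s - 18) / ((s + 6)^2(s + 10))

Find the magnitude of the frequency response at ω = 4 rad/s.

|T(j4)| ≈ 0.03863

Substitute s = j4: numerator = -18 + j12, denominator = 8 + j560.
|T(j4)| = |-18 + j12| / |8 + j560| = 21.633 / 560.06 ≈ 0.03863.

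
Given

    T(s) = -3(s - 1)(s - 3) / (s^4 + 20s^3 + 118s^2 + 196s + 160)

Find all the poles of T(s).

The poles are the roots of the denominator s^4 + 20s^3 + 118s^2 + 196s + 160 = 0.
Trying s = -10: the polynomial evaluates to 0, so (s + 10) is a factor.
Dividing out leaves s^3 + 10s^2 + 18s + 16 = 0.
This factors further as (s^2 + 2s + 2)(s + 8) = 0.

s = -10, -1 ± j, -8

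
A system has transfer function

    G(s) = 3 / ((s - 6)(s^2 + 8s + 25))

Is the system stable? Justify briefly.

The poles can be read from the denominator factors: s = 6, -4 + 3j, -4 - 3j.
Since the pole(s) at s = 6 lie in the right half-plane, the system is unstable.

unstable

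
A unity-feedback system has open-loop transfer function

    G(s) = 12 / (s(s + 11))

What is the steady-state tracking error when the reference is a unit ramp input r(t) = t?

G(s) has one pole at the origin.
This is a Type 1 system. Kv = lim_{s→0} s·G(s) = 12/11.
e_ss = 1/Kv = 1/(12/11) = 11/12 ≈ 0.9167.

e_ss = 0.9167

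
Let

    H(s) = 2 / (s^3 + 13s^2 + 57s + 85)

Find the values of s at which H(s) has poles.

s = -4 + j, -4 - j, -5

The poles are the roots of the denominator s^3 + 13s^2 + 57s + 85 = 0.
Trying s = -5: the polynomial evaluates to 0, so (s + 5) is a factor.
Dividing out leaves s^2 + 8s + 17 = 0.
The quadratic formula then gives s = -4 ± 1j.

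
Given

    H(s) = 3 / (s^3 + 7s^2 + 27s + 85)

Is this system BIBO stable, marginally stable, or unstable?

stable

The denominator s^3 + 7s^2 + 27s + 85 factors as (s + 5)(s^2 + 2s + 17), giving poles at s = -5, -1 ± 4j.
Since all poles lie strictly in the left half-plane, the system is stable.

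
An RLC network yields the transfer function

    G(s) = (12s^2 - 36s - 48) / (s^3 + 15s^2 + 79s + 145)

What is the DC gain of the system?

G(0) = -48/145 ≈ -0.3310

Set s = 0: G(0) = (-48) / (145) = -48/145.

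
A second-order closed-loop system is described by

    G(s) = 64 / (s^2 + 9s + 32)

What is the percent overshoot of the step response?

%OS ≈ 1.62%

Comparing s^2 + 9s + 32 to s^2 + 2ζωₙs + ωₙ²: ωₙ = √32 ≈ 5.657 rad/s and ζ = 9/(2·√32) ≈ 0.7955.
%OS = 100·exp(−πζ/√(1−ζ²)) = 100·exp(−π·0.7955/√(1−0.7955²)) ≈ 1.62%.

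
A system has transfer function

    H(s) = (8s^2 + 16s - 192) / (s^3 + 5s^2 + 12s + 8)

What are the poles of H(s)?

s = -2 ± 2j, -1

The poles are the roots of the denominator s^3 + 5s^2 + 12s + 8 = 0.
Trying s = -1: the polynomial evaluates to 0, so (s + 1) is a factor.
Dividing out leaves s^2 + 4s + 8 = 0.
The quadratic formula then gives s = -2 ± 2j.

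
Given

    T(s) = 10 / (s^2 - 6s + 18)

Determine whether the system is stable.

unstable

The denominator s^2 - 6s + 18 factors as (s^2 - 6s + 18), giving poles at s = 3 + 3j, 3 - 3j.
Since the pole(s) at s = 3 + 3j, 3 - 3j lie in the right half-plane, the system is unstable.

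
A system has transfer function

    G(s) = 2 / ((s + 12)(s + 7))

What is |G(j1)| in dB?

Substitute s = j1: numerator = 2, denominator = 83 + j19.
|G(j1)| = |2| / |83 + j19| = 2 / 85.147 ≈ 0.02349.
In decibels: 20·log₁₀(0.02349) ≈ -32.6 dB.

|G(j1)|_dB ≈ -32.6 dB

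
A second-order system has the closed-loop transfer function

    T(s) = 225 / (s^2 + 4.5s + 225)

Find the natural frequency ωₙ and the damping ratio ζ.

Compare the denominator to the standard form s^2 + 2ζωₙs + ωₙ².
ωₙ² = 225, so ωₙ = 15 rad/s.
2ζωₙ = 4.5, so ζ = 4.5/(2·15) = 0.15.
With ζ = 0.15 the response is underdamped.

ωₙ = 15 rad/s, ζ = 0.15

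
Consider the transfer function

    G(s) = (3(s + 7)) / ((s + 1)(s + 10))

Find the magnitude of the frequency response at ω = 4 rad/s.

|G(j4)| ≈ 0.5447

Substitute s = j4: numerator = 21 + j12, denominator = -6 + j44.
|G(j4)| = |21 + j12| / |-6 + j44| = 24.187 / 44.407 ≈ 0.5447.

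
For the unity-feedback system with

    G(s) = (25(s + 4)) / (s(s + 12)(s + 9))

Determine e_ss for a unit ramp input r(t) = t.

G(s) has one pole at the origin.
This is a Type 1 system. Kv = lim_{s→0} s·G(s) = 100/108 = 25/27.
e_ss = 1/Kv = 1/(25/27) = 27/25 ≈ 1.080.

e_ss = 1.080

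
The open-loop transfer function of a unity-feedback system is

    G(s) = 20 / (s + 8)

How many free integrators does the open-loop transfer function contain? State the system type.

The denominator has no factor of s at the origin — no free integrator — so this is a Type 0 system.

Type 0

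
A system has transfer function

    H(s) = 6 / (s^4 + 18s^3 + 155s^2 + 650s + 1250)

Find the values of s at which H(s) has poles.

s = -4 ± 3j, -5 ± 5j

The poles are the roots of the denominator s^4 + 18s^3 + 155s^2 + 650s + 1250 = 0.
No real roots exist; factor into two real quadratics: (s^2 + 8s + 25)(s^2 + 10s + 50) = 0.
Each quadratic gives a conjugate pair via the quadratic formula.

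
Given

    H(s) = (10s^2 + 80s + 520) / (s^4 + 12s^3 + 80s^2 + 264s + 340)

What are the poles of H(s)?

s = -3 ± j, -3 ± 5j

The poles are the roots of the denominator s^4 + 12s^3 + 80s^2 + 264s + 340 = 0.
No real roots exist; factor into two real quadratics: (s^2 + 6s + 10)(s^2 + 6s + 34) = 0.
Each quadratic gives a conjugate pair via the quadratic formula.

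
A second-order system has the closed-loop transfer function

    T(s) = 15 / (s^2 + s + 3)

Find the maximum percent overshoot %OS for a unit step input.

%OS ≈ 38.8%

Comparing s^2 + s + 3 to s^2 + 2ζωₙs + ωₙ²: ωₙ = √3 ≈ 1.732 rad/s and ζ = 1/(2·√3) ≈ 0.2887.
%OS = 100·exp(−πζ/√(1−ζ²)) = 100·exp(−π·0.2887/√(1−0.2887²)) ≈ 38.8%.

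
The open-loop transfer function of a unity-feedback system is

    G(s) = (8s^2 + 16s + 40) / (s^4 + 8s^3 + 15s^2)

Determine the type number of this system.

Type 2

Factor s from the denominator: s^4 + 8s^3 + 15s^2 = s^2·(s^2 + 8s + 15).
There are 2 poles at the origin, so the system is Type 2.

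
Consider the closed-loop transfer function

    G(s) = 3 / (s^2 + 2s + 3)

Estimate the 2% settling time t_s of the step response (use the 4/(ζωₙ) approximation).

Comparing s^2 + 2s + 3 to s^2 + 2ζωₙs + ωₙ²: ωₙ = √3 ≈ 1.732 rad/s and ζ = 2/(2·√3) ≈ 0.5774.
ζωₙ = 2/2 = 1, so t_s ≈ 4/(ζωₙ) = 4/1 = 4 s.

t_s ≈ 4 s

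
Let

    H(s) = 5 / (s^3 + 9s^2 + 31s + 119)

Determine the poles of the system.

The poles are the roots of the denominator s^3 + 9s^2 + 31s + 119 = 0.
Trying s = -7: the polynomial evaluates to 0, so (s + 7) is a factor.
Dividing out leaves s^2 + 2s + 17 = 0.
The quadratic formula then gives s = -1 ± 4j.

s = -1 + 4j, -1 - 4j, -7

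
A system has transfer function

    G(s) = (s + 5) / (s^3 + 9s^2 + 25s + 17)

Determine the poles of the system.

The poles are the roots of the denominator s^3 + 9s^2 + 25s + 17 = 0.
Trying s = -1: the polynomial evaluates to 0, so (s + 1) is a factor.
Dividing out leaves s^2 + 8s + 17 = 0.
The quadratic formula then gives s = -4 ± 1j.

s = -4 ± j, -1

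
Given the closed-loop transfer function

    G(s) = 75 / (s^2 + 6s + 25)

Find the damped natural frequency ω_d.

ω_d = 4 rad/s

Comparing s^2 + 6s + 25 to s^2 + 2ζωₙs + ωₙ²: ωₙ = 5 rad/s and ζ = 6/(2·5) = 0.6.
ζωₙ = 6/2 = 3, so ω_d = ωₙ√(1−ζ²) = √(ωₙ² − (ζωₙ)²) = √(25 − 3²) = √16 = 4 rad/s.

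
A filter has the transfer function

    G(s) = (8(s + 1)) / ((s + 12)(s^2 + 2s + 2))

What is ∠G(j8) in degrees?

At s = j8: numerator = 8 + j64, denominator = -872 - j304.
∠G = ∠num − ∠den = 82.875° − (-160.78°) = 243.7°, which wraps to -116.3°.

∠G(j8) ≈ -116.3°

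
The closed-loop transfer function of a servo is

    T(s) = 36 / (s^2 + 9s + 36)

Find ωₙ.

Compare the denominator to the standard form s^2 + 2ζωₙs + ωₙ².
ωₙ² = 36, so ωₙ = 6 rad/s.

ωₙ = 6 rad/s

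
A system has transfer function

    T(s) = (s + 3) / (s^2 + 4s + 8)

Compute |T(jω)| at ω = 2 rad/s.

|T(j2)| ≈ 0.4031

Substitute s = j2: numerator = 3 + j2, denominator = 4 + j8.
|T(j2)| = |3 + j2| / |4 + j8| = 3.6056 / 8.9443 ≈ 0.4031.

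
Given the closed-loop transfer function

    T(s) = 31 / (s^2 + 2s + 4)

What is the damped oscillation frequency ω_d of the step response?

Comparing s^2 + 2s + 4 to s^2 + 2ζωₙs + ωₙ²: ωₙ = 2 rad/s and ζ = 2/(2·2) = 0.5.
ζωₙ = 2/2 = 1, so ω_d = ωₙ√(1−ζ²) = √(ωₙ² − (ζωₙ)²) = √(4 − 1²) = √3 ≈ 1.732 rad/s.

ω_d ≈ 1.732 rad/s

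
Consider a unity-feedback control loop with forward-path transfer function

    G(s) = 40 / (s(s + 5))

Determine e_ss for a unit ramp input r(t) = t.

G(s) has one pole at the origin.
This is a Type 1 system. Kv = lim_{s→0} s·G(s) = 40/5 = 8.
e_ss = 1/Kv = 1/(8) = 1/8 ≈ 0.1250.

e_ss = 0.1250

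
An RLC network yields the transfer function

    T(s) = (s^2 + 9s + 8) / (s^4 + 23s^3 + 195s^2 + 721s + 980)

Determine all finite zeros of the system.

s = -8, -1

Set the numerator to zero: s^2 + 9s + 8 = 0.
Factoring: (s + 8)(s + 1) = 0.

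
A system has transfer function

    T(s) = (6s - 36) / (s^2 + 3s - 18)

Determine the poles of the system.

s = 3, -6

The poles are the roots of the denominator s^2 + 3s - 18 = 0.
Factoring: (s - 3)(s + 6) = 0, so s = 3 and s = -6.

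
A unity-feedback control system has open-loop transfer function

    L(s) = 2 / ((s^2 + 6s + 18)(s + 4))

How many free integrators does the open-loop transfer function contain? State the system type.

The denominator has no factor of s at the origin — no free integrator — so this is a Type 0 system.

Type 0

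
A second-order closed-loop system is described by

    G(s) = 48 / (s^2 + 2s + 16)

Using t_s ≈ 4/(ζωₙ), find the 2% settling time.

Comparing s^2 + 2s + 16 to s^2 + 2ζωₙs + ωₙ²: ωₙ = 4 rad/s and ζ = 2/(2·4) = 0.25.
ζωₙ = 2/2 = 1, so t_s ≈ 4/(ζωₙ) = 4/1 = 4 s.

t_s ≈ 4 s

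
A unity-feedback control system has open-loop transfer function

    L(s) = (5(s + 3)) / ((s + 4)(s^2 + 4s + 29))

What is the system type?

The denominator has no factor of s at the origin — no free integrator — so this is a Type 0 system.

Type 0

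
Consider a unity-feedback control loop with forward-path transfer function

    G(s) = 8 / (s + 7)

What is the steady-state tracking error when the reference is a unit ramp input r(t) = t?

e_ss = ∞

G(s) has no poles at the origin.
This is a Type 0 system; Kv = lim_{s→0} s·G(s) = 0, so the steady-state error for a ramp input is infinite.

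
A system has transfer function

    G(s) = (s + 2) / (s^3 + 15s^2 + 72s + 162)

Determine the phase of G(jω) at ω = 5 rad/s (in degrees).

At s = j5: numerator = 2 + j5, denominator = -213 + j235.
∠G = ∠num − ∠den = 68.199° − (132.19°) = -63.99°.

∠G(j5) ≈ -63.99°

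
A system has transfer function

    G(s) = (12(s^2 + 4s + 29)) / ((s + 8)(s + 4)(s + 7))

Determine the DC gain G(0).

G(0) = 87/56 ≈ 1.554

At s = 0 each factor (s + a) contributes a and each (s^2 + bs + c) contributes c.
G(0) = 12·(29) / ((8) · (4) · (7)) = 348/224 = 87/56.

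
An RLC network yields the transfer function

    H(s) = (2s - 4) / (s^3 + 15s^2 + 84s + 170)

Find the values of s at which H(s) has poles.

The poles are the roots of the denominator s^3 + 15s^2 + 84s + 170 = 0.
Trying s = -5: the polynomial evaluates to 0, so (s + 5) is a factor.
Dividing out leaves s^2 + 10s + 34 = 0.
The quadratic formula then gives s = -5 ± 3j.

s = -5 + 3j, -5 - 3j, -5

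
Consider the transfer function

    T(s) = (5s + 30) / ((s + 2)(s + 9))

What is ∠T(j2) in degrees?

∠T(j2) ≈ -39.09°

At s = j2: numerator = 30 + j10, denominator = 14 + j22.
∠T = ∠num − ∠den = 18.435° − (57.529°) = -39.09°.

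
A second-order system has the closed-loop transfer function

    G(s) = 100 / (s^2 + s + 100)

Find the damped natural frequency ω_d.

Comparing s^2 + s + 100 to s^2 + 2ζωₙs + ωₙ²: ωₙ = 10 rad/s and ζ = 1/(2·10) = 0.05.
ζωₙ = 1/2 = 0.5, so ω_d = ωₙ√(1−ζ²) = √(ωₙ² − (ζωₙ)²) = √(100 − 0.5²) = √99.75 ≈ 9.987 rad/s.

ω_d ≈ 9.987 rad/s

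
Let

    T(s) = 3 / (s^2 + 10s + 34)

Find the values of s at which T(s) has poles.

s = -5 + 3j, -5 - 3j

The poles are the roots of the denominator s^2 + 10s + 34 = 0.
Using the quadratic formula: s = (-10 ± √(-36))/2 = -5 ± 3j.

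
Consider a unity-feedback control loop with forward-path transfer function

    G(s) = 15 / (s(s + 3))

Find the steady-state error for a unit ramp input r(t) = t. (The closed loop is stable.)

G(s) has one pole at the origin.
This is a Type 1 system. Kv = lim_{s→0} s·G(s) = 15/3 = 5.
e_ss = 1/Kv = 1/(5) = 1/5 ≈ 0.2000.

e_ss = 0.2000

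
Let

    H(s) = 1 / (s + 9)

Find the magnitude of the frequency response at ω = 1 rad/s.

Substitute s = j1: numerator = 1, denominator = 9 + j1.
|H(j1)| = |1| / |9 + j1| = 1 / 9.0554 ≈ 0.1104.

|H(j1)| ≈ 0.1104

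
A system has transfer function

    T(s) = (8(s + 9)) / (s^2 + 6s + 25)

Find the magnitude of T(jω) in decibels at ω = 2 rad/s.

Substitute s = j2: numerator = 72 + j16, denominator = 21 + j12.
|T(j2)| = |72 + j16| / |21 + j12| = 73.756 / 24.187 ≈ 3.049.
In decibels: 20·log₁₀(3.049) ≈ 9.68 dB.

|T(j2)|_dB ≈ 9.68 dB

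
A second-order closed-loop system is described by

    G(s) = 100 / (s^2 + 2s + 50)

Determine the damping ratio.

Compare the denominator to the standard form s^2 + 2ζωₙs + ωₙ².
ωₙ² = 50, so ωₙ = √50 ≈ 7.071 rad/s.
2ζωₙ = 2, so ζ = 2/(2·√50) ≈ 0.1414.
With ζ = 0.1414 the response is underdamped.

ζ ≈ 0.1414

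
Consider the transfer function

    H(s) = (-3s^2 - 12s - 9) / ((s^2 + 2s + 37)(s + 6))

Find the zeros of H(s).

s = -3, -1

Set the numerator to zero: -3s^2 - 12s - 9 = 0, i.e. -3·(s^2 + 4s + 3) = 0.
Factoring: (s + 3)(s + 1) = 0.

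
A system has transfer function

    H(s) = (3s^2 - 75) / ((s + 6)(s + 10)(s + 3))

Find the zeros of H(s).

s = 5, -5

Set the numerator to zero: 3s^2 - 75 = 0, i.e. 3·(s^2 - 25) = 0.
Factoring: (s - 5)(s + 5) = 0.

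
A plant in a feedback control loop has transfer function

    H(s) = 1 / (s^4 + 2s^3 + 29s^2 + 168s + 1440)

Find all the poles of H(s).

The poles are the roots of the denominator s^4 + 2s^3 + 29s^2 + 168s + 1440 = 0.
No real roots exist; factor into two real quadratics: (s^2 + 8s + 32)(s^2 - 6s + 45) = 0.
Each quadratic gives a conjugate pair via the quadratic formula.

s = -4 + 4j, -4 - 4j, 3 + 6j, 3 - 6j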